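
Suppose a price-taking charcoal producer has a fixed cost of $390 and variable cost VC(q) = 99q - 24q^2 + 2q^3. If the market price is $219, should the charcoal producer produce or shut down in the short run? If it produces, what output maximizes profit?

Produce at q = 10

Strip out fixed cost: VC = 99q - 24q^2 + 2q^3. Then AVC = 99 - 24q + 2q^2 and MC = 99 - 48q + 6q^2.
The AVC parabola has its vertex at q = 24/4 = 6, where AVC = 99 - 24·6 + 2·6^2 = $27.
Since P = $219 ≥ min AVC = $27, price covers variable cost and the firm should produce.
Solving P = MC: -120 - 48q + 6q^2 = 0 ⇒ q = -2 or 10. On the upward-sloping branch, q* = 10.
Check: AVC at q = 10 is $59 ≤ P, so revenue covers variable cost.
Profit = P·q − TC = 219·10 − 980 = $1210.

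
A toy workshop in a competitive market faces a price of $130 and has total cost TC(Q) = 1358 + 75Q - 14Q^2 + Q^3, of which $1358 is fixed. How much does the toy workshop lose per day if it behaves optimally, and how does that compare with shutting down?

Profit = -$390 at Q = 11

AVC = 75 - 14Q + Q^2; min AVC = $26 at Q = 7. Since P = $130 ≥ min AVC, the firm produces.
With MC = 75 - 28Q + 3Q^2, P = MC on the upward-sloping part at Q* = 11.
TR = 130·11 = 1430. TC = 1358 + 462 = 1820. Profit = 1430 − 1820 = -$390.
By producing, the firm covers all variable cost plus $968 of fixed cost; shutting down would lose the full $1358.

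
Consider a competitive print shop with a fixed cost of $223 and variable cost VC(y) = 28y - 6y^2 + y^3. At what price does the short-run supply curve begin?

Short-run supply begins at min AVC. From VC = 28y - 6y^2 + y^3, AVC = 28 - 6y + y^2.
At the minimum of AVC, MC = AVC. MC = 28 - 12y + 3y^2; setting MC = AVC gives 2y^2 - 6y = 0, so y = 3. min AVC = 19.
The firm shuts down for any P below $19.

$19 per unit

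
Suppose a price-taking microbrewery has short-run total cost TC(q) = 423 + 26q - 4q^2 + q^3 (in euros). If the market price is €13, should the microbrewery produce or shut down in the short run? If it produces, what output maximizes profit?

Strip out fixed cost: VC = 26q - 4q^2 + q^3. Then AVC = 26 - 4q + q^2 and MC = 26 - 8q + 3q^2.
AVC is minimized where dAVC/dq = -4 + 2q = 0, at q = 2; min AVC = 26 - 4·2 + 2^2 = €22.
With P < min AVC (€13 < €22), every unit sold adds to the loss.
Shutting down limits the loss to fixed cost, €423.

Shut down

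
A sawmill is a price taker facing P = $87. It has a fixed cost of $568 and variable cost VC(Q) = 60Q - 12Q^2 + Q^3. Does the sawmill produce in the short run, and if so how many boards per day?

Produce at Q = 9

Strip out fixed cost: VC = 60Q - 12Q^2 + Q^3. Then AVC = 60 - 12Q + Q^2 and MC = 60 - 24Q + 3Q^2.
AVC is minimized where dAVC/dQ = -12 + 2Q = 0, at Q = 6; min AVC = 60 - 12·6 + 6^2 = $24.
Because $87 ≥ $24, revenue can cover variable cost; the firm operates.
Solving P = MC: -27 - 24Q + 3Q^2 = 0 ⇒ Q = -1 or 9. On the upward-sloping branch, Q* = 9.
Check: AVC at Q = 9 is $33 ≤ P, so revenue covers variable cost.
Profit = P·Q − TC = 87·9 − 865 = -$82, a loss, but smaller than the $568 fixed cost the firm would lose by shutting down.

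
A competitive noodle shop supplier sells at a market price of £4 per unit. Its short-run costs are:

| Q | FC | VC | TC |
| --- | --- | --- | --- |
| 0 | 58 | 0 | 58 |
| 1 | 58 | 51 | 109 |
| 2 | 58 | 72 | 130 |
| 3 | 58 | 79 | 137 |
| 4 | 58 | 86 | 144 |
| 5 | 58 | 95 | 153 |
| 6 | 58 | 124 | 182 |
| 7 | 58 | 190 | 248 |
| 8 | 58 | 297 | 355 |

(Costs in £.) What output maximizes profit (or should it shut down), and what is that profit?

Tabulate TR − TC: Q=0: -58; Q=1: -105; Q=2: -122; Q=3: -125; Q=4: -128; Q=5: -133; Q=6: -158; Q=7: -220; Q=8: -323.
Profit is highest at Q = 0. Equivalently, the lowest AVC in the table is 95/5 ≈ £19 at Q = 5, and P = £4 falls below it — price never covers variable cost, so the firm shuts down and loses only its fixed cost.

Q = 0 (shut down); profit = -£58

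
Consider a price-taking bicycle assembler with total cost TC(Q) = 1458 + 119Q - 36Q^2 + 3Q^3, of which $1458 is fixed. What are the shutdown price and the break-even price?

Shutdown price = $11; break-even price = $200

AVC = 119 - 36Q + 3Q^2; minimized at Q = 6, giving min AVC = $11. That is the shutdown price.
ATC = 1458/Q + 119 - 36Q + 3Q^2. Setting dATC/dQ = −1458/Q^2 − 36 + 6Q = 0 gives Q = 9 (since 6·9^3 − 36·9^2 = 1458).
min ATC = 1458/9 + 119 − 36·9 + 3·9^2 = $200. That is the break-even price.
For $11 ≤ P < $200 the firm produces at a loss; below $11 it shuts down.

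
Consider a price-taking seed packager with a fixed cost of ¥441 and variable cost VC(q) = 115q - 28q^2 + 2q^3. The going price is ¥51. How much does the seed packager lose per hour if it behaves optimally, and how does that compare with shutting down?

AVC = 115 - 28q + 2q^2; min AVC = ¥17 at q = 7. Since P = ¥51 ≥ min AVC, the firm produces.
MC = 115 - 56q + 6q^2. Setting P = MC and taking the root on the rising branch gives q* = 8.
TR = 51·8 = 408. TC = 441 + 152 = 593. Profit = 408 − 593 = -¥185.
Shutting down would mean losing the fixed cost of ¥441, so operating at a loss of ¥185 is better by ¥256.

Profit = -¥185 at q = 8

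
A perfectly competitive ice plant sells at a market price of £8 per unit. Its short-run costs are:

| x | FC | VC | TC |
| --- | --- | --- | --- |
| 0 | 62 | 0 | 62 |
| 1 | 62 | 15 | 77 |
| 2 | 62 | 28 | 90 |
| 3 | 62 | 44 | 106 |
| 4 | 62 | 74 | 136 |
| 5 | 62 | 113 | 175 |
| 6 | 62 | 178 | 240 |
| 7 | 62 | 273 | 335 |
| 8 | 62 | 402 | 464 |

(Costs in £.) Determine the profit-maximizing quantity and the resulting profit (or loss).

x = 0 (shut down); profit = -£62

Profit at each row (π = 8x − TC): x=0: -62; x=1: -69; x=2: -74; x=3: -82; x=4: -104; x=5: -135; x=6: -192; x=7: -279; x=8: -400.
Profit is highest at x = 0. Equivalently, the lowest AVC in the table is 28/2 ≈ £14 at x = 2, and P = £8 falls below it — price never covers variable cost, so the firm shuts down and loses only its fixed cost.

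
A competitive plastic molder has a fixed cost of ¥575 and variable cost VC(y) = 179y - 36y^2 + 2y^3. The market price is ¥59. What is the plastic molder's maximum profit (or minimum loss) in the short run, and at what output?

AVC = 179 - 36y + 2y^2; min AVC = ¥17 at y = 9. Since P = ¥59 ≥ min AVC, the firm produces.
With MC = 179 - 72y + 6y^2, P = MC on the upward-sloping part at y* = 10.
TR = 59·10 = 590. TC = 575 + 190 = 765. Profit = 590 − 765 = -¥175.
Shutting down would mean losing the fixed cost of ¥575, so operating at a loss of ¥175 is better by ¥400.

Profit = -¥175 at y = 10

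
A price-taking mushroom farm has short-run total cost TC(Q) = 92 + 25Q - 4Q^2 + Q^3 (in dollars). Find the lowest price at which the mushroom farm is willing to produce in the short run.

The firm shuts down when price falls below the minimum of average variable cost. AVC = VC/Q = 25 - 4Q + Q^2.
At the minimum of AVC, MC = AVC. MC = 25 - 8Q + 3Q^2; setting MC = AVC gives 2Q^2 - 4Q = 0, so Q = 2. min AVC = 21.
For P < $21 the firm produces nothing.

$21 per unit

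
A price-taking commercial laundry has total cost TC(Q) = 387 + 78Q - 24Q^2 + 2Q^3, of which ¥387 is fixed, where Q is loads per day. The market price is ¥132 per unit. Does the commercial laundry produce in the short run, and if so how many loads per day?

Produce at Q = 9

Variable cost is VC = 78Q - 24Q^2 + 2Q^3, so AVC = VC/Q = 78 - 24Q + 2Q^2 and MC = dTC/dQ = 78 - 48Q + 6Q^2.
AVC hits its minimum where MC = AVC, at Q = 6, giving min AVC = 78 - 24·6 + 2·6^2 = ¥6.
Since P = ¥132 ≥ min AVC = ¥6, price covers variable cost and the firm should produce.
Set P = MC: 132 = 78 - 48Q + 6Q^2 → -54 - 48Q + 6Q^2 = 0. The roots are Q = -1 and Q = 9; the profit-maximizing output is on the rising part of MC, so Q* = 9.
Check: AVC at Q = 9 is ¥24 ≤ P, so revenue covers variable cost.
Profit = P·Q − TC = 132·9 − 603 = ¥585.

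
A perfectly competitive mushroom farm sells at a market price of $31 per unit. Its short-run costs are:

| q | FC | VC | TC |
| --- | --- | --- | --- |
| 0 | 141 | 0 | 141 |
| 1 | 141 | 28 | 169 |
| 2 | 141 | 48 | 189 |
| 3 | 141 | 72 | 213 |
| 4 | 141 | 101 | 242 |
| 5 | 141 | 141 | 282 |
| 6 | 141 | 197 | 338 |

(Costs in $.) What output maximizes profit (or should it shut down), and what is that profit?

Compute π = P·q − TC at each output: q=0: -141; q=1: -138; q=2: -127; q=3: -120; q=4: -118; q=5: -127; q=6: -152.
Profit is maximized at q = 4. AVC there is 101/4 = $25.25 ≤ P, so producing beats shutting down (which would give -$141).

q = 4; profit = -$118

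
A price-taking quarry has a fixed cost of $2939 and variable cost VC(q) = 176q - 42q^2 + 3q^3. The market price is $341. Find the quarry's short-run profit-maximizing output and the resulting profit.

AVC = 176 - 42q + 3q^2 has its minimum $29 at q = 7; price $341 clears that bar, so the firm operates.
With MC = 176 - 84q + 9q^2, P = MC on the upward-sloping part at q* = 11.
TR = 341·11 = 3751. TC = 2939 + 847 = 3786. Profit = 3751 − 3786 = -$35.
By producing, the firm covers all variable cost plus $2904 of fixed cost; shutting down would lose the full $2939.

Profit = -$35 at q = 11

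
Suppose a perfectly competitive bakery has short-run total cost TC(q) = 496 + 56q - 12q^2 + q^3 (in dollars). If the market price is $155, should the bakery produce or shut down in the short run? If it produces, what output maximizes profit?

Produce at q = 11

Strip out fixed cost: VC = 56q - 12q^2 + q^3. Then AVC = 56 - 12q + q^2 and MC = 56 - 24q + 3q^2.
AVC is minimized where dAVC/dq = -12 + 2q = 0, at q = 6; min AVC = 56 - 12·6 + 6^2 = $20.
Because $155 ≥ $20, revenue can cover variable cost; the firm operates.
Set P = MC: 155 = 56 - 24q + 3q^2 → -99 - 24q + 3q^2 = 0. The roots are q = -3 and q = 11; the profit-maximizing output is on the rising part of MC, so q* = 11.
Check: AVC at q = 11 is $45 ≤ P, so revenue covers variable cost.
Profit = P·q − TC = 155·11 − 991 = $714.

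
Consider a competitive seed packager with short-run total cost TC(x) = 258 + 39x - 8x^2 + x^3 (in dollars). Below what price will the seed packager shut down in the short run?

$23 per unit

Short-run supply begins at min AVC. From VC = 39x - 8x^2 + x^3, AVC = 39 - 8x + x^2.
dAVC/dx = -8 + 2x = 0 gives x = 4. min AVC = 39 - 8·4 + 4^2 = 23.
So the shutdown price is $23.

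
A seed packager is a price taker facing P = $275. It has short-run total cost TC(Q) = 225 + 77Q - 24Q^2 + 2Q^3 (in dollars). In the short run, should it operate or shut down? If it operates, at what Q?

Produce at Q = 11

Strip out fixed cost: VC = 77Q - 24Q^2 + 2Q^3. Then AVC = 77 - 24Q + 2Q^2 and MC = 77 - 48Q + 6Q^2.
AVC is minimized where dAVC/dQ = -24 + 4Q = 0, at Q = 6; min AVC = 77 - 24·6 + 2·6^2 = $5.
P = $275 exceeds min AVC = $5, so the firm stays open.
Solving P = MC: -198 - 48Q + 6Q^2 = 0 ⇒ Q = -3 or 11. On the upward-sloping branch, Q* = 11.
Check: AVC at Q = 11 is $55 ≤ P, so revenue covers variable cost.
Profit = P·Q − TC = 275·11 − 830 = $2195.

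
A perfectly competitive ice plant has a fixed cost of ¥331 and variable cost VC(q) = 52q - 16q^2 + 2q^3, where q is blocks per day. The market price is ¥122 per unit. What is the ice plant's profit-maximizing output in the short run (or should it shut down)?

Variable cost is VC = 52q - 16q^2 + 2q^3, so AVC = VC/q = 52 - 16q + 2q^2 and MC = dTC/dq = 52 - 32q + 6q^2.
The AVC parabola has its vertex at q = 16/4 = 4, where AVC = 52 - 16·4 + 2·4^2 = ¥20.
Because ¥122 ≥ ¥20, revenue can cover variable cost; the firm operates.
Solving P = MC: -70 - 32q + 6q^2 = 0 ⇒ q = -5/3 or 7. On the upward-sloping branch, q* = 7.
Check: AVC at q = 7 is ¥38 ≤ P, so revenue covers variable cost.
Profit = P·q − TC = 122·7 − 597 = ¥257.

Produce at q = 7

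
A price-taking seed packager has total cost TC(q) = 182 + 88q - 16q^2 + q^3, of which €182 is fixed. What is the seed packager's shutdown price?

The shutdown price is the minimum of AVC. VC = 88q - 16q^2 + q^3, so AVC = 88 - 16q + q^2.
At the minimum of AVC, MC = AVC. MC = 88 - 32q + 3q^2; setting MC = AVC gives 2q^2 - 16q = 0, so q = 8. min AVC = 24.
For P < €24 the firm produces nothing.

€24 per unit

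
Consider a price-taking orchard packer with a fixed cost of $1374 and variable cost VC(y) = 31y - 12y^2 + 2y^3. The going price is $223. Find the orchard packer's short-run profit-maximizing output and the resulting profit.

AVC = 31 - 12y + 2y^2 has its minimum $13 at y = 3; price $223 clears that bar, so the firm operates.
With MC = 31 - 24y + 6y^2, P = MC on the upward-sloping part at y* = 8.
TR = 223·8 = 1784. TC = 1374 + 504 = 1878. Profit = 1784 − 1878 = -$94.
That loss of $94 beats the $1374 the firm would lose by shutting down; producing recovers $1280 of fixed cost.

Profit = -$94 at y = 8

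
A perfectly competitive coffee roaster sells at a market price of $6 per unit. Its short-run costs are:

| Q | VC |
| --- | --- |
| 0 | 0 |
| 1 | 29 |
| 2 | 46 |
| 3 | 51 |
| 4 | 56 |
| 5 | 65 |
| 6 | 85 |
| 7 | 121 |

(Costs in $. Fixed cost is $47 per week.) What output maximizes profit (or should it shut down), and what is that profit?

Tabulate TR − TC: Q=0: -47; Q=1: -70; Q=2: -81; Q=3: -80; Q=4: -79; Q=5: -82; Q=6: -96; Q=7: -126.
Profit is highest at Q = 0. Equivalently, the lowest AVC in the table is 65/5 ≈ $13 at Q = 5, and P = $6 falls below it — price never covers variable cost, so the firm shuts down and loses only its fixed cost.

Q = 0 (shut down); profit = -$47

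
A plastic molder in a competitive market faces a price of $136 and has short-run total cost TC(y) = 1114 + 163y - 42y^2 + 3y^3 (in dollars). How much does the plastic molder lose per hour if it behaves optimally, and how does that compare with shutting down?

AVC = 163 - 42y + 3y^2 has its minimum $16 at y = 7; price $136 clears that bar, so the firm operates.
MC = 163 - 84y + 9y^2. Setting P = MC and taking the root on the rising branch gives y* = 9.
TR = 136·9 = 1224. TC = 1114 + 252 = 1366. Profit = 1224 − 1366 = -$142.
Shutting down would mean losing the fixed cost of $1114, so operating at a loss of $142 is better by $972.

Profit = -$142 at y = 9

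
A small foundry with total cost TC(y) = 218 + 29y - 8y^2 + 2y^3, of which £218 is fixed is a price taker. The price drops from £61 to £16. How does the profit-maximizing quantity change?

Output falls from 4 to 0 (the firm shuts down)

AVC = 29 - 8y + 2y^2, minimized at y = 2 where min AVC = £21. MC = 29 - 16y + 6y^2.
At P = £61 ≥ min AVC, set P = MC on the rising branch: y = 4.
At P = £16 < min AVC = £21, price no longer covers variable cost at any output, so the firm shuts down: y = 0.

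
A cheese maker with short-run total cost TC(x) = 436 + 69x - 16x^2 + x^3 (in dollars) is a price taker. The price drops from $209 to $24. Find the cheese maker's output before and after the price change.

AVC = 69 - 16x + x^2, minimized at x = 8 where min AVC = $5. MC = 69 - 32x + 3x^2.
With P = $209 above the shutdown price, P = MC gives x = 14.
At P = $24 ≥ min AVC, set P = MC: x = 9. The firm stays open but cuts output.

Output falls from 14 to 9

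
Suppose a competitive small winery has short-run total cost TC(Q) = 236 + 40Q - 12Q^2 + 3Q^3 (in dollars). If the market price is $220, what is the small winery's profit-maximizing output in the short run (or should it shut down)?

Variable cost is VC = 40Q - 12Q^2 + 3Q^3, so AVC = VC/Q = 40 - 12Q + 3Q^2 and MC = dTC/dQ = 40 - 24Q + 9Q^2.
AVC is minimized where dAVC/dQ = -12 + 6Q = 0, at Q = 2; min AVC = 40 - 12·2 + 3·2^2 = $28.
Since P = $220 ≥ min AVC = $28, price covers variable cost and the firm should produce.
P = MC gives -180 - 24Q + 9Q^2 = 0, with roots -10/3 and 6. Take the larger (rising MC): Q* = 6.
Check: AVC at Q = 6 is $76 ≤ P, so revenue covers variable cost.
Profit = P·Q − TC = 220·6 − 692 = $628.

Produce at Q = 6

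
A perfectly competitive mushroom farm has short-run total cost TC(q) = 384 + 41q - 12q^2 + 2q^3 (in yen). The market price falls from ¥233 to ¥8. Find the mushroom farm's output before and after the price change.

AVC = 41 - 12q + 2q^2, minimized at q = 3 where min AVC = ¥23. MC = 41 - 24q + 6q^2.
With P = ¥233 above the shutdown price, P = MC gives q = 8.
At P = ¥8 < min AVC = ¥23, price no longer covers variable cost at any output, so the firm shuts down: q = 0.

Output falls from 8 to 0 (the firm shuts down)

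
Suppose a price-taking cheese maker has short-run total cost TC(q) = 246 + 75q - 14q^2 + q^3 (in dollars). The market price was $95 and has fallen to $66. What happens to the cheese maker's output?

MC = 75 - 28q + 3q^2; the shutdown threshold is min AVC = $26 (at q = 7).
With P = $95 above the shutdown price, P = MC gives q = 10.
At P = $66 ≥ min AVC, set P = MC: q = 9. The firm stays open but cuts output.

Output falls from 10 to 9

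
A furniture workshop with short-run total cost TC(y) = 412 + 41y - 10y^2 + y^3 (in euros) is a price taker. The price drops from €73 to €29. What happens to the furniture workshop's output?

AVC = 41 - 10y + y^2, minimized at y = 5 where min AVC = €16. MC = 41 - 20y + 3y^2.
At P = €73 ≥ min AVC, set P = MC on the rising branch: y = 8.
At P = €29 ≥ min AVC, set P = MC: y = 6. The firm stays open but cuts output.

Output falls from 8 to 6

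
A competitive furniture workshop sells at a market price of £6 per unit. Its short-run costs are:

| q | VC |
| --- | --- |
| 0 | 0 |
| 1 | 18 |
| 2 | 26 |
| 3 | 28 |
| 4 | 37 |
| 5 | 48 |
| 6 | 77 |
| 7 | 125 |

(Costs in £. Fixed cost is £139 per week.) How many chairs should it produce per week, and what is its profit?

Tabulate TR − TC: q=0: -139; q=1: -151; q=2: -153; q=3: -149; q=4: -152; q=5: -157; q=6: -180; q=7: -222.
Profit is highest at q = 0. Equivalently, the lowest AVC in the table is 37/4 ≈ £9.25 at q = 4, and P = £6 falls below it — price never covers variable cost, so the firm shuts down and loses only its fixed cost.

q = 0 (shut down); profit = -£139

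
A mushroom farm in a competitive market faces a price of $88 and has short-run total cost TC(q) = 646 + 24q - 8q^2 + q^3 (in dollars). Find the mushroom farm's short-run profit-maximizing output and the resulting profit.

Profit = -$134 at q = 8

AVC = 24 - 8q + q^2 has its minimum $8 at q = 4; price $88 clears that bar, so the firm operates.
MC = 24 - 16q + 3q^2. Setting P = MC and taking the root on the rising branch gives q* = 8.
TR = 88·8 = 704. TC = 646 + 192 = 838. Profit = 704 − 838 = -$134.
Shutting down would mean losing the fixed cost of $646, so operating at a loss of $134 is better by $512.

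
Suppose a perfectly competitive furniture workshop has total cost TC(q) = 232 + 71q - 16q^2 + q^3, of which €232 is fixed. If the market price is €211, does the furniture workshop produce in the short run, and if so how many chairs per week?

Produce at q = 14

Variable cost is VC = 71q - 16q^2 + q^3, so AVC = VC/q = 71 - 16q + q^2 and MC = dTC/dq = 71 - 32q + 3q^2.
The AVC parabola has its vertex at q = 16/2 = 8, where AVC = 71 - 16·8 + 8^2 = €7.
Since P = €211 ≥ min AVC = €7, price covers variable cost and the firm should produce.
Set P = MC: 211 = 71 - 32q + 3q^2 → -140 - 32q + 3q^2 = 0. The roots are q = -10/3 and q = 14; the profit-maximizing output is on the rising part of MC, so q* = 14.
Check: AVC at q = 14 is €43 ≤ P, so revenue covers variable cost.
Profit = P·q − TC = 211·14 − 834 = €2120.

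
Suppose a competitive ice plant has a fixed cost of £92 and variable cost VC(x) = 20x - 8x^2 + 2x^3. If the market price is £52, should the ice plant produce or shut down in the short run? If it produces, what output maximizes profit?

Variable cost is VC = 20x - 8x^2 + 2x^3, so AVC = VC/x = 20 - 8x + 2x^2 and MC = dTC/dx = 20 - 16x + 6x^2.
AVC is minimized where dAVC/dx = -8 + 4x = 0, at x = 2; min AVC = 20 - 8·2 + 2·2^2 = £12.
Because £52 ≥ £12, revenue can cover variable cost; the firm operates.
Set P = MC: 52 = 20 - 16x + 6x^2 → -32 - 16x + 6x^2 = 0. The roots are x = -4/3 and x = 4; the profit-maximizing output is on the rising part of MC, so x* = 4.
Check: AVC at x = 4 is £20 ≤ P, so revenue covers variable cost.
Profit = P·x − TC = 52·4 − 172 = £36.

Produce at x = 4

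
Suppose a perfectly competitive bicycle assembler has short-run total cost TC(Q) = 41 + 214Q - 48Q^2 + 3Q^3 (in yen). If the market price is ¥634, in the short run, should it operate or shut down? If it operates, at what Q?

Produce at Q = 14

Variable cost is VC = 214Q - 48Q^2 + 3Q^3, so AVC = VC/Q = 214 - 48Q + 3Q^2 and MC = dTC/dQ = 214 - 96Q + 9Q^2.
The AVC parabola has its vertex at Q = 48/6 = 8, where AVC = 214 - 48·8 + 3·8^2 = ¥22.
P = ¥634 exceeds min AVC = ¥22, so the firm stays open.
P = MC gives -420 - 96Q + 9Q^2 = 0, with roots -10/3 and 14. Take the larger (rising MC): Q* = 14.
Check: AVC at Q = 14 is ¥130 ≤ P, so revenue covers variable cost.
Profit = P·Q − TC = 634·14 − 1861 = ¥7015.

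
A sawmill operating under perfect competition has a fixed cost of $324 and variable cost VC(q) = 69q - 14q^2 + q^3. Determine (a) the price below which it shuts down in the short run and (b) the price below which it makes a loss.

Shutdown price = $20; break-even price = $60

Shutdown price = min AVC. AVC = 69 - 14q + q^2, with vertex at q = 7 and minimum $20.
ATC = 324/q + 69 - 14q + q^2. Setting dATC/dq = −324/q^2 − 14 + 2q = 0 gives q = 9 (since 2·9^3 − 14·9^2 = 324).
min ATC = 324/9 + 69 − 14·9 + 9^2 = $60. That is the break-even price.
Between these two prices the firm operates at a loss; above $60 it earns a profit.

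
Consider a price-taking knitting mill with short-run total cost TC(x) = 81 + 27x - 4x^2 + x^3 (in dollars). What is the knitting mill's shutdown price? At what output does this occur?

$23 per unit, at x = 2

Short-run supply begins at min AVC. From VC = 27x - 4x^2 + x^3, AVC = 27 - 4x + x^2.
dAVC/dx = -4 + 2x = 0 gives x = 2. min AVC = 27 - 4·2 + 2^2 = 23.
For P < $23 the firm produces nothing.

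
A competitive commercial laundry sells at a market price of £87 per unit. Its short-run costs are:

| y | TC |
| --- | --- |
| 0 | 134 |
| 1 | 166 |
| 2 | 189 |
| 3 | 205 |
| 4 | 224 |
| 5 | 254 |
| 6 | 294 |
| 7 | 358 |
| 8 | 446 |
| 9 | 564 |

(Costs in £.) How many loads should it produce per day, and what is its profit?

y = 7; profit = £251

Profit at each row (π = 87y − TC): y=0: -134; y=1: -79; y=2: -15; y=3: 56; y=4: 124; y=5: 181; y=6: 228; y=7: 251; y=8: 250; y=9: 219.
Profit is maximized at y = 7. AVC there is 224/7 = £32 ≤ P, so producing beats shutting down (which would give -£134).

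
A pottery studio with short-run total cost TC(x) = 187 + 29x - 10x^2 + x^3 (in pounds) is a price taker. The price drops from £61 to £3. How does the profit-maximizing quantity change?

AVC = 29 - 10x + x^2, minimized at x = 5 where min AVC = £4. MC = 29 - 20x + 3x^2.
With P = £61 above the shutdown price, P = MC gives x = 8.
At P = £3 < min AVC = £4, price no longer covers variable cost at any output, so the firm shuts down: x = 0.

Output falls from 8 to 0 (the firm shuts down)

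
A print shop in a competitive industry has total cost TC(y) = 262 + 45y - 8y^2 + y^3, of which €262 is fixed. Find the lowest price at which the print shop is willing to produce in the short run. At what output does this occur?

The firm shuts down when price falls below the minimum of average variable cost. AVC = VC/y = 45 - 8y + y^2.
dAVC/dy = -8 + 2y = 0 gives y = 4. min AVC = 45 - 8·4 + 4^2 = 29.
The firm shuts down for any P below €29.

€29 per unit, at y = 4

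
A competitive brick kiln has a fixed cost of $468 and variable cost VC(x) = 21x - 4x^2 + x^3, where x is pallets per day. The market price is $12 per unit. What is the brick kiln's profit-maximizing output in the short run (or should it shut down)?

Variable cost is VC = 21x - 4x^2 + x^3, so AVC = VC/x = 21 - 4x + x^2 and MC = dTC/dx = 21 - 8x + 3x^2.
AVC hits its minimum where MC = AVC, at x = 2, giving min AVC = 21 - 4·2 + 2^2 = $17.
With P < min AVC ($12 < $17), every unit sold adds to the loss.
Shutting down limits the loss to fixed cost, $468.

Shut down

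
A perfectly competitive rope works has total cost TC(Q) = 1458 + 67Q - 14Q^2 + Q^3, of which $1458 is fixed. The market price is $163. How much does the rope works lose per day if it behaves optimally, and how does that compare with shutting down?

Profit = -$18 at Q = 12

AVC = 67 - 14Q + Q^2; min AVC = $18 at Q = 7. Since P = $163 ≥ min AVC, the firm produces.
MC = 67 - 28Q + 3Q^2. Setting P = MC and taking the root on the rising branch gives Q* = 12.
TR = 163·12 = 1956. TC = 1458 + 516 = 1974. Profit = 1956 − 1974 = -$18.
Shutting down would mean losing the fixed cost of $1458, so operating at a loss of $18 is better by $1440.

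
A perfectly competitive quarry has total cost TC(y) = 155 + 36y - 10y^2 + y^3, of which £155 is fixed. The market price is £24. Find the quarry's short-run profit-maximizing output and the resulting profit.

AVC = 36 - 10y + y^2 has its minimum £11 at y = 5; price £24 clears that bar, so the firm operates.
MC = 36 - 20y + 3y^2. Setting P = MC and taking the root on the rising branch gives y* = 6.
TR = 24·6 = 144. TC = 155 + 72 = 227. Profit = 144 − 227 = -£83.
By producing, the firm covers all variable cost plus £72 of fixed cost; shutting down would lose the full £155.

Profit = -£83 at y = 6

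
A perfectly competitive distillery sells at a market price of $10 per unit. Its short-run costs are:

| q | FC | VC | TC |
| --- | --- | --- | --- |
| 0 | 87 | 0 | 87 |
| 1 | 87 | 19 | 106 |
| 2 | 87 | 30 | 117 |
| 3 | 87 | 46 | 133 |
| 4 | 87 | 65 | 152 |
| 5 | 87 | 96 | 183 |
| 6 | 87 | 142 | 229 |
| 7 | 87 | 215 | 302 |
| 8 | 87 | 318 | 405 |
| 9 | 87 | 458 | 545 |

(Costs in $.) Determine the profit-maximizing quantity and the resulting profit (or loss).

q = 0 (shut down); profit = -$87

Compute π = P·q − TC at each output: q=0: -87; q=1: -96; q=2: -97; q=3: -103; q=4: -112; q=5: -133; q=6: -169; q=7: -232; q=8: -325; q=9: -455.
Profit is highest at q = 0. Equivalently, the lowest AVC in the table is 30/2 ≈ $15 at q = 2, and P = $10 falls below it — price never covers variable cost, so the firm shuts down and loses only its fixed cost.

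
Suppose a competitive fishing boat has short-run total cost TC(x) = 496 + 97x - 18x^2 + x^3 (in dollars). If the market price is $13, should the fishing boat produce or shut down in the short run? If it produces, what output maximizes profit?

Shut down

Strip out fixed cost: VC = 97x - 18x^2 + x^3. Then AVC = 97 - 18x + x^2 and MC = 97 - 36x + 3x^2.
AVC is minimized where dAVC/dx = -18 + 2x = 0, at x = 9; min AVC = 97 - 18·9 + 9^2 = $16.
P = $13 lies below min AVC = $16; no output level covers variable cost.
The firm minimizes its loss by shutting down and losing only its fixed cost of $496.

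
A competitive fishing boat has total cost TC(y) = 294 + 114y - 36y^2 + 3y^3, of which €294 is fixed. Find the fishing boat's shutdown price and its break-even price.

Shutdown price = €6; break-even price = €51

AVC = 114 - 36y + 3y^2; minimized at y = 6, giving min AVC = €6. That is the shutdown price.
ATC = 294/y + 114 - 36y + 3y^2. Setting dATC/dy = −294/y^2 − 36 + 6y = 0 gives y = 7 (since 6·7^3 − 36·7^2 = 294).
min ATC = 294/7 + 114 − 36·7 + 3·7^2 = €51. That is the break-even price.
Between these two prices the firm operates at a loss; above €51 it earns a profit.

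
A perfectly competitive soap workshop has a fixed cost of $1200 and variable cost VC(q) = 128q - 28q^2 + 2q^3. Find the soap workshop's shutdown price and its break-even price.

Shutdown price = $30; break-even price = $168

AVC = 128 - 28q + 2q^2; minimized at q = 7, giving min AVC = $30. That is the shutdown price.
ATC = 1200/q + 128 - 28q + 2q^2. Setting dATC/dq = −1200/q^2 − 28 + 4q = 0 gives q = 10 (since 4·10^3 − 28·10^2 = 1200).
min ATC = 1200/10 + 128 − 28·10 + 2·10^2 = $168. That is the break-even price.
Between these two prices the firm operates at a loss; above $168 it earns a profit.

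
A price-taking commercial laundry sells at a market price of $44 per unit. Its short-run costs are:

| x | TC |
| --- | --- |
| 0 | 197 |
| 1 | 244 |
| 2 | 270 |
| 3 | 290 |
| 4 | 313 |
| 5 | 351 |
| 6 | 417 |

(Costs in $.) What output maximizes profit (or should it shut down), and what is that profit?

Tabulate TR − TC: x=0: -197; x=1: -200; x=2: -182; x=3: -158; x=4: -137; x=5: -131; x=6: -153.
Profit is maximized at x = 5. AVC there is 154/5 = $30.80 ≤ P, so producing beats shutting down (which would give -$197).

x = 5; profit = -$131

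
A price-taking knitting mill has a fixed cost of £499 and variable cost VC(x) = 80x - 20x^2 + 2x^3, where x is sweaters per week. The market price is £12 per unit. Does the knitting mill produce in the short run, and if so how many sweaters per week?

Variable cost is VC = 80x - 20x^2 + 2x^3, so AVC = VC/x = 80 - 20x + 2x^2 and MC = dTC/dx = 80 - 40x + 6x^2.
AVC hits its minimum where MC = AVC, at x = 5, giving min AVC = 80 - 20·5 + 2·5^2 = £30.
Since P = £12 < min AVC = £30, price fails to cover variable cost at any output.
Best response: produce nothing and absorb the £499 fixed cost.

Shut down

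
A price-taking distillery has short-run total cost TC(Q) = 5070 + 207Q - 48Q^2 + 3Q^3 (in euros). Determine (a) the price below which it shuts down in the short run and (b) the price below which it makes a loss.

Shutdown price = €15; break-even price = €480

Shutdown price = min AVC. AVC = 207 - 48Q + 3Q^2, with vertex at Q = 8 and minimum €15.
ATC = 5070/Q + 207 - 48Q + 3Q^2. Setting dATC/dQ = −5070/Q^2 − 48 + 6Q = 0 gives Q = 13 (since 6·13^3 − 48·13^2 = 5070).
min ATC = 5070/13 + 207 − 48·13 + 3·13^2 = €480. That is the break-even price.
Between these two prices the firm operates at a loss; above €480 it earns a profit.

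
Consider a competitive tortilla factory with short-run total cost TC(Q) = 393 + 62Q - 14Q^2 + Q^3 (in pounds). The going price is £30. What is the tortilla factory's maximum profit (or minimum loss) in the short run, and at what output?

Profit = -£265 at Q = 8

AVC = 62 - 14Q + Q^2 has its minimum £13 at Q = 7; price £30 clears that bar, so the firm operates.
With MC = 62 - 28Q + 3Q^2, P = MC on the upward-sloping part at Q* = 8.
TR = 30·8 = 240. TC = 393 + 112 = 505. Profit = 240 − 505 = -£265.
By producing, the firm covers all variable cost plus £128 of fixed cost; shutting down would lose the full £393.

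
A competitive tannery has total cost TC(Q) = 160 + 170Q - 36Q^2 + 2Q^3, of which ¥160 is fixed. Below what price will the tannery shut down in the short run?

The shutdown price is the minimum of AVC. VC = 170Q - 36Q^2 + 2Q^3, so AVC = 170 - 36Q + 2Q^2.
dAVC/dQ = -36 + 4Q = 0 gives Q = 9. min AVC = 170 - 36·9 + 2·9^2 = 8.
The firm shuts down for any P below ¥8.

¥8 per unit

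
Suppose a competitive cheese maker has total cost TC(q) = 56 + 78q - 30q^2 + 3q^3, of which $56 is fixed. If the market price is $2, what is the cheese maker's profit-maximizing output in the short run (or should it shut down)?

Shut down

From TC, MC = TC'(q) = 78 - 60q + 9q^2 and AVC = VC/q = 78 - 30q + 3q^2.
AVC hits its minimum where MC = AVC, at q = 5, giving min AVC = 78 - 30·5 + 3·5^2 = $3.
With P < min AVC ($2 < $3), every unit sold adds to the loss.
Best response: produce nothing and absorb the $56 fixed cost.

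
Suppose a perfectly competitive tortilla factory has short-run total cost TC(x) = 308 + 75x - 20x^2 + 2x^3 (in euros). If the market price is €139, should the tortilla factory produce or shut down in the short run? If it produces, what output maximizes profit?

Strip out fixed cost: VC = 75x - 20x^2 + 2x^3. Then AVC = 75 - 20x + 2x^2 and MC = 75 - 40x + 6x^2.
The AVC parabola has its vertex at x = 20/4 = 5, where AVC = 75 - 20·5 + 2·5^2 = €25.
P = €139 exceeds min AVC = €25, so the firm stays open.
Set P = MC: 139 = 75 - 40x + 6x^2 → -64 - 40x + 6x^2 = 0. The roots are x = -4/3 and x = 8; the profit-maximizing output is on the rising part of MC, so x* = 8.
Check: AVC at x = 8 is €43 ≤ P, so revenue covers variable cost.
Profit = P·x − TC = 139·8 − 652 = €460.

Produce at x = 8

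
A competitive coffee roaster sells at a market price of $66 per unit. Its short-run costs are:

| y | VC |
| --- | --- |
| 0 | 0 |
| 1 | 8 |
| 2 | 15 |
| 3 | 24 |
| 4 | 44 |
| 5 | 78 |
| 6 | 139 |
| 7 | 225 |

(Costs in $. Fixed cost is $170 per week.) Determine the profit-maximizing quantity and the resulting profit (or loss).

y = 6; profit = $87

Tabulate TR − TC: y=0: -170; y=1: -112; y=2: -53; y=3: 4; y=4: 50; y=5: 82; y=6: 87; y=7: 67.
Profit is maximized at y = 6. AVC there is 139/6 = $23.17 ≤ P, so producing beats shutting down (which would give -$170).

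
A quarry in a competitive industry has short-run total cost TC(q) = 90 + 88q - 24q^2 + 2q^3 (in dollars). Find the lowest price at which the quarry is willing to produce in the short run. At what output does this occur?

$16 per unit, at q = 6

The firm shuts down when price falls below the minimum of average variable cost. AVC = VC/q = 88 - 24q + 2q^2.
At the minimum of AVC, MC = AVC. MC = 88 - 48q + 6q^2; setting MC = AVC gives 4q^2 - 24q = 0, so q = 6. min AVC = 16.
So the shutdown price is $16.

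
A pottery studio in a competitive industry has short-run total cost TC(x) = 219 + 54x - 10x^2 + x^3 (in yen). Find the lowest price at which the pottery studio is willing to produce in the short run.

The firm shuts down when price falls below the minimum of average variable cost. AVC = VC/x = 54 - 10x + x^2.
dAVC/dx = -10 + 2x = 0 gives x = 5. min AVC = 54 - 10·5 + 5^2 = 29.
For P < ¥29 the firm produces nothing.

¥29 per unit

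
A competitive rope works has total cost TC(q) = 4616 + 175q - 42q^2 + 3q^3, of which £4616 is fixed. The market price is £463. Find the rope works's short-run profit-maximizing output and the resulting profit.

AVC = 175 - 42q + 3q^2; min AVC = £28 at q = 7. Since P = £463 ≥ min AVC, the firm produces.
With MC = 175 - 84q + 9q^2, P = MC on the upward-sloping part at q* = 12.
TR = 463·12 = 5556. TC = 4616 + 1236 = 5852. Profit = 5556 − 5852 = -£296.
Shutting down would mean losing the fixed cost of £4616, so operating at a loss of £296 is better by £4320.

Profit = -£296 at q = 12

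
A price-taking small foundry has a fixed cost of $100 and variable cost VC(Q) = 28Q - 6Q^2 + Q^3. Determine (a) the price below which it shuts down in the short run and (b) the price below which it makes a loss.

Shutdown price = $19; break-even price = $43

AVC = 28 - 6Q + Q^2; minimized at Q = 3, giving min AVC = $19. That is the shutdown price.
ATC = 100/Q + 28 - 6Q + Q^2. Setting dATC/dQ = −100/Q^2 − 6 + 2Q = 0 gives Q = 5 (since 2·5^3 − 6·5^2 = 100).
min ATC = 100/5 + 28 − 6·5 + 5^2 = $43. That is the break-even price.
For $19 ≤ P < $43 the firm produces at a loss; below $19 it shuts down.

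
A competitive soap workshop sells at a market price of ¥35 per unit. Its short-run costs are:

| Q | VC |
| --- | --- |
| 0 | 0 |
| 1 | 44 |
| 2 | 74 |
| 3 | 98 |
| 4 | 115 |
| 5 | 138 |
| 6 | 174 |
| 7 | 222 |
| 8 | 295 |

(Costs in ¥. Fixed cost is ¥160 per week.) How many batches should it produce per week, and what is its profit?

Profit at each row (π = 35Q − TC): Q=0: -160; Q=1: -169; Q=2: -164; Q=3: -153; Q=4: -135; Q=5: -123; Q=6: -124; Q=7: -137; Q=8: -175.
Profit is maximized at Q = 5. AVC there is 138/5 = ¥27.60 ≤ P, so producing beats shutting down (which would give -¥160).

Q = 5; profit = -¥123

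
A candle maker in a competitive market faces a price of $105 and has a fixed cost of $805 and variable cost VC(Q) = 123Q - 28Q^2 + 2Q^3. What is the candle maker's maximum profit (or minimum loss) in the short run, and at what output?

Profit = -$157 at Q = 9

AVC = 123 - 28Q + 2Q^2 has its minimum $25 at Q = 7; price $105 clears that bar, so the firm operates.
With MC = 123 - 56Q + 6Q^2, P = MC on the upward-sloping part at Q* = 9.
TR = 105·9 = 945. TC = 805 + 297 = 1102. Profit = 945 − 1102 = -$157.
That loss of $157 beats the $805 the firm would lose by shutting down; producing recovers $648 of fixed cost.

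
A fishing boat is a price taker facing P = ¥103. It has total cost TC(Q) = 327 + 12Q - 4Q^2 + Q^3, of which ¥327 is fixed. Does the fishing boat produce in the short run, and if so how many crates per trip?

From TC, MC = TC'(Q) = 12 - 8Q + 3Q^2 and AVC = VC/Q = 12 - 4Q + Q^2.
AVC is minimized where dAVC/dQ = -4 + 2Q = 0, at Q = 2; min AVC = 12 - 4·2 + 2^2 = ¥8.
Since P = ¥103 ≥ min AVC = ¥8, price covers variable cost and the firm should produce.
Solving P = MC: -91 - 8Q + 3Q^2 = 0 ⇒ Q = -13/3 or 7. On the upward-sloping branch, Q* = 7.
Check: AVC at Q = 7 is ¥33 ≤ P, so revenue covers variable cost.
Profit = P·Q − TC = 103·7 − 558 = ¥163.

Produce at Q = 7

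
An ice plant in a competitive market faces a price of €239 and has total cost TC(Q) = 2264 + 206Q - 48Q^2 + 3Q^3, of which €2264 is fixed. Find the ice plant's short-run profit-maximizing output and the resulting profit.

Profit = -€86 at Q = 11

AVC = 206 - 48Q + 3Q^2; min AVC = €14 at Q = 8. Since P = €239 ≥ min AVC, the firm produces.
With MC = 206 - 96Q + 9Q^2, P = MC on the upward-sloping part at Q* = 11.
TR = 239·11 = 2629. TC = 2264 + 451 = 2715. Profit = 2629 − 2715 = -€86.
Shutting down would mean losing the fixed cost of €2264, so operating at a loss of €86 is better by €2178.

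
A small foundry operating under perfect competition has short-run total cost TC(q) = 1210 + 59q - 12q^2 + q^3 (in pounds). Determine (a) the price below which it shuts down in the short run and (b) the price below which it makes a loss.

AVC = 59 - 12q + q^2; minimized at q = 6, giving min AVC = £23. That is the shutdown price.
ATC = 1210/q + 59 - 12q + q^2. Setting dATC/dq = −1210/q^2 − 12 + 2q = 0 gives q = 11 (since 2·11^3 − 12·11^2 = 1210).
min ATC = 1210/11 + 59 − 12·11 + 11^2 = £158. That is the break-even price.
Between these two prices the firm operates at a loss; above £158 it earns a profit.

Shutdown price = £23; break-even price = £158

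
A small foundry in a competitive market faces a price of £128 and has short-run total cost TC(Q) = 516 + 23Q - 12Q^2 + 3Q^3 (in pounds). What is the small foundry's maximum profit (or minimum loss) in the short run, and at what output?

AVC = 23 - 12Q + 3Q^2 has its minimum £11 at Q = 2; price £128 clears that bar, so the firm operates.
With MC = 23 - 24Q + 9Q^2, P = MC on the upward-sloping part at Q* = 5.
TR = 128·5 = 640. TC = 516 + 190 = 706. Profit = 640 − 706 = -£66.
That loss of £66 beats the £516 the firm would lose by shutting down; producing recovers £450 of fixed cost.

Profit = -£66 at Q = 5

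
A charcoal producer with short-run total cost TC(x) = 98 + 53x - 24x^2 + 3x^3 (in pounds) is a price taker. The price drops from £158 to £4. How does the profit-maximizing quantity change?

Output falls from 7 to 0 (the firm shuts down)

MC = 53 - 48x + 9x^2; the shutdown threshold is min AVC = £5 (at x = 4).
At P = £158 ≥ min AVC, set P = MC on the rising branch: x = 7.
At P = £4 < min AVC = £5, price no longer covers variable cost at any output, so the firm shuts down: x = 0.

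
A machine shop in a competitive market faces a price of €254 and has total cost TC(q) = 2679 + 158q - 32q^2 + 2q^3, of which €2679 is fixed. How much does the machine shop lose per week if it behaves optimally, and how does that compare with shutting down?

AVC = 158 - 32q + 2q^2 has its minimum €30 at q = 8; price €254 clears that bar, so the firm operates.
MC = 158 - 64q + 6q^2. Setting P = MC and taking the root on the rising branch gives q* = 12.
TR = 254·12 = 3048. TC = 2679 + 744 = 3423. Profit = 3048 − 3423 = -€375.
Shutting down would mean losing the fixed cost of €2679, so operating at a loss of €375 is better by €2304.

Profit = -€375 at q = 12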